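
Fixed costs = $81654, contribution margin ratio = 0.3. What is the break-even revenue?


Formula: BER = Fixed Costs / Contribution Margin Ratio
BER = $81654 / 0.3
BER = $272180.00 (to the nearest cent)

$272180.00


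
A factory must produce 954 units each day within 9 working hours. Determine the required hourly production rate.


Formula: Production Rate = Daily Demand / Available Hours
Rate = 954 units/day / 9 hours/day
Rate = 106.0 units/hour

106.0 units/hour


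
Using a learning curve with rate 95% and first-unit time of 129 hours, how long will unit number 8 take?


Formula: T_n = T_1 * (learning_rate)^(log2(n)) where learning_rate = rate/100
Doublings = log2(8) = 3
T_n = 129 * 0.95^3
T_n = 129 * 0.8574 = 110.6 hours

110.6 hours


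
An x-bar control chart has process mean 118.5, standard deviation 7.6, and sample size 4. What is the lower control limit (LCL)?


LCL = 118.5 - 3 * 7.6 / sqrt(4)

107.1


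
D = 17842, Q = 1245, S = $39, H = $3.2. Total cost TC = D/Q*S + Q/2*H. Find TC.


TC = 17842/1245 * 39 + 1245/2 * 3.2

$2550.91


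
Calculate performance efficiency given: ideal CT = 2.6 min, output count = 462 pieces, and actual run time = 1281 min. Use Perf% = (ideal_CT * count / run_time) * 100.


Formula: Performance = (Ideal CT * Total Count) / Run Time * 100
Ideal output time = 2.6 * 462 = 1201.2 min
Performance = 1201.2 / 1281 * 100 = 93.8%

93.8%


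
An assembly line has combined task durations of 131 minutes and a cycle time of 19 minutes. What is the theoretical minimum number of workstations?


Formula: N_min = ceil(Sum of Task Times / Cycle Time)
N_min = ceil(131 min / 19 min) = ceil(6.8947)
N_min = 7 stations

7


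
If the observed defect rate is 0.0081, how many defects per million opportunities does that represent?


DPMO = defect_rate * 1000000 = 0.0081 * 1000000

8100


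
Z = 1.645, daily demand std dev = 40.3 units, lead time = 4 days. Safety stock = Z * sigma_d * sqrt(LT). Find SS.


Formula: SS = z * sigma_d * sqrt(LT)
sqrt(LT) = sqrt(4) = 2.0
SS = 1.645 * 40.3 * 2.0
SS = 132.6 units

132.6 units


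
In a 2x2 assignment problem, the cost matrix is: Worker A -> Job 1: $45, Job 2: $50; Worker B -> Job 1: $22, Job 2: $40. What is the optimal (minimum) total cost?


Option 1: A->1 + B->2 = $45 + $40 = $85
Option 2: A->2 + B->1 = $50 + $22 = $72
Min cost = min($85, $72) = $72

$72


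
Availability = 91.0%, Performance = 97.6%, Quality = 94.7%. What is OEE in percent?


Formula: OEE = Availability * Performance * Quality / 10000
A * P = 91.0% * 97.6% / 100 = 88.82%
OEE = 88.82% * 94.7% / 100 = 84.1%

84.1%


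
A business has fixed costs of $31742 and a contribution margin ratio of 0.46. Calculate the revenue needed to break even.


Formula: BER = Fixed Costs / Contribution Margin Ratio
BER = $31742 / 0.46
BER = $69004.35 (to the nearest cent)

$69004.35


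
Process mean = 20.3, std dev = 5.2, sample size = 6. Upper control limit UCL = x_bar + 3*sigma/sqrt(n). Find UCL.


UCL = 20.3 + 3 * 5.2 / sqrt(6)

26.67


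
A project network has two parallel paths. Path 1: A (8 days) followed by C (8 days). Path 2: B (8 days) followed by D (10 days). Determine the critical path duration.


Path 1 = 8 + 8 = 16 days
Path 2 = 8 + 10 = 18 days
Duration = max(16, 18) = 18 days

18 days


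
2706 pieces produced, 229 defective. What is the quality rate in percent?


Formula: Quality Rate = Good Pieces / Total Pieces * 100
Good pieces = 2706 - 229 = 2477
QR = 2477 / 2706 * 100 = 91.5%

91.5%


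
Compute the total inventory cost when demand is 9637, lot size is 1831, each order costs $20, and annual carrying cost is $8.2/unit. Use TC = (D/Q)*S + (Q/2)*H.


TC = 9637/1831 * 20 + 1831/2 * 8.2

$7612.36


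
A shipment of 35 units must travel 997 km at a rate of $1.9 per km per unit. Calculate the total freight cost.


TC = dist * cost * units = 997 * 1.9 * 35 = $66300.50

$66300.50


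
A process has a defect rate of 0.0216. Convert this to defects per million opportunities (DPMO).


DPMO = defect_rate * 1000000 = 0.0216 * 1000000

21600


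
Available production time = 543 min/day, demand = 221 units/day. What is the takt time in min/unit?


Formula: Takt Time = Available Production Time / Customer Demand
Takt = 543 min/day / 221 units/day
Takt = 2.46 min/unit

2.46 min/unit


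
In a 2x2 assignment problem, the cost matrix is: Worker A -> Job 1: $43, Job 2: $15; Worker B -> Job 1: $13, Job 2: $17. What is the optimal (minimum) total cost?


Option 1: A->1 + B->2 = $43 + $17 = $60
Option 2: A->2 + B->1 = $15 + $13 = $28
Min cost = min($60, $28) = $28

$28


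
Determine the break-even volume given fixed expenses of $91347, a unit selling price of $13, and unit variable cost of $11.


Formula: BEQ = Fixed Costs / (Price - Variable Cost)
Contribution margin = $13 - $11 = $2/unit
BEQ = ceil($91347 / $2/unit) = ceil(45673.5) = 45674 units

45674 units


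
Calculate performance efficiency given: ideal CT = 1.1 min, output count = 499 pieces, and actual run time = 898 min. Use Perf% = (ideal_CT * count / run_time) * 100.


Formula: Performance = (Ideal CT * Total Count) / Run Time * 100
Ideal output time = 1.1 * 499 = 548.9 min
Performance = 548.9 / 898 * 100 = 61.1%

61.1%


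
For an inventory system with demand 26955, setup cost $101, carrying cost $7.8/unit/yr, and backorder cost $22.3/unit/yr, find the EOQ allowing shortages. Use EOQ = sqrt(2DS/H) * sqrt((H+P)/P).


Formula: EOQ* = sqrt(2DS/H) * sqrt((H+P)/P)
Base EOQ = sqrt(2*26955*101/7.8) = 835.5 units
Correction = sqrt((7.8+22.3)/22.3) = 1.1618
EOQ* = 835.5 * 1.1618 = 970.7 units

970.7 units


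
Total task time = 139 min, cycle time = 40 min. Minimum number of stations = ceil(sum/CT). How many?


Formula: N_min = ceil(Sum of Task Times / Cycle Time)
N_min = ceil(139 min / 40 min) = ceil(3.475)
N_min = 4 stations

4


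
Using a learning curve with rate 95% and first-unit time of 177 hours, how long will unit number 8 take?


Formula: T_n = T_1 * (learning_rate)^(log2(n)) where learning_rate = rate/100
Doublings = log2(8) = 3
T_n = 177 * 0.95^3
T_n = 177 * 0.8574 = 151.8 hours

151.8 hours


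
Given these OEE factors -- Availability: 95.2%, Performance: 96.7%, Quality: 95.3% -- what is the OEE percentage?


Formula: OEE = Availability * Performance * Quality / 10000
A * P = 95.2% * 96.7% / 100 = 92.06%
OEE = 92.06% * 95.3% / 100 = 87.7%

87.7%


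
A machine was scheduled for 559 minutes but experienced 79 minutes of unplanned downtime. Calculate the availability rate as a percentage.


Formula: Availability = (Planned Time - Downtime) / Planned Time * 100
Uptime = 559 - 79 = 480 min
Availability = 480 / 559 * 100 = 85.9%

85.9%


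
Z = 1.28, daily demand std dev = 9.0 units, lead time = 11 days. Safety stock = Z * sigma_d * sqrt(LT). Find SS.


Formula: SS = z * sigma_d * sqrt(LT)
sqrt(LT) = sqrt(11) = 3.3166
SS = 1.28 * 9.0 * 3.3166
SS = 38.2 units

38.2 units


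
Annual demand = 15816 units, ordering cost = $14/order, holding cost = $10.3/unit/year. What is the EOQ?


Formula: EOQ = sqrt(2 * D * S / H)
Numerator: 2 * 15816 * 14 = 442848
2DS/H = 442848 / 10.3 = 42995.0
EOQ = sqrt(42995.0) = 207.4 units

207.4 units


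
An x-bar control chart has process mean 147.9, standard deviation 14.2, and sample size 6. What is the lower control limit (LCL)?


LCL = 147.9 - 3 * 14.2 / sqrt(6)

130.51


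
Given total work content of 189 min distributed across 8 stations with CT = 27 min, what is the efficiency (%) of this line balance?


Formula: Efficiency = Sum of Task Times / (N_stations * CT) * 100
Total station capacity = 8 stations * 27 min = 216 min
Efficiency = 189 / 216 * 100 = 87.5%

87.5%


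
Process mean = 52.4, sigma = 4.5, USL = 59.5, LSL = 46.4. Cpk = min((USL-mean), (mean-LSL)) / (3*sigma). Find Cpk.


Cpu = (59.5 - 52.4) / (3 * 4.5) = 0.53
Cpl = (52.4 - 46.4) / (3 * 4.5) = 0.44
Cpk = min(0.53, 0.44) = 0.44

0.44


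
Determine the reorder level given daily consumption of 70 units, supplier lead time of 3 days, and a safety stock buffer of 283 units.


Formula: ROP = (Daily Demand * Lead Time) + Safety Stock
Demand during lead time = 70 * 3 = 210 units
ROP = 210 + 283 = 493 units

493 units


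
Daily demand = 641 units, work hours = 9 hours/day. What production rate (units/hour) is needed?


Formula: Production Rate = Daily Demand / Available Hours
Rate = 641 units/day / 9 hours/day
Rate = 71.2 units/hour

71.2 units/hour


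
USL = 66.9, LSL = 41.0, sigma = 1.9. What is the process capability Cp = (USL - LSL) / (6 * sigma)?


Cp = (66.9 - 41.0) / (6 * 1.9)

2.27


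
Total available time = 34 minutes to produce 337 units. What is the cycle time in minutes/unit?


Formula: CT = Available Time / Number of Units
CT = 34 min / 337 units
CT = 0.1 min/unit

0.1 min/unit


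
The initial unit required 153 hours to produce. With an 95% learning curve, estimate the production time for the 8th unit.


Formula: T_n = T_1 * (learning_rate)^(log2(n)) where learning_rate = rate/100
Doublings = log2(8) = 3
T_n = 153 * 0.95^3
T_n = 153 * 0.8574 = 131.2 hours

131.2 hours


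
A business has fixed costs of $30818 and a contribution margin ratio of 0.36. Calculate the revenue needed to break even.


Formula: BER = Fixed Costs / Contribution Margin Ratio
BER = $30818 / 0.36
BER = $85605.56 (to the nearest cent)

$85605.56


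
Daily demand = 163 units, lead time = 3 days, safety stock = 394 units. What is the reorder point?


Formula: ROP = (Daily Demand * Lead Time) + Safety Stock
Demand during lead time = 163 * 3 = 489 units
ROP = 489 + 394 = 883 units

883 units


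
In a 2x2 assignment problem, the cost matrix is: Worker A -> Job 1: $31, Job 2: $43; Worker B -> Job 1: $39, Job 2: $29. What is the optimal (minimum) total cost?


Option 1: A->1 + B->2 = $31 + $29 = $60
Option 2: A->2 + B->1 = $43 + $39 = $82
Min cost = min($60, $82) = $60

$60


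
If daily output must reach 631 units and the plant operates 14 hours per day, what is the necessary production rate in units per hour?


Formula: Production Rate = Daily Demand / Available Hours
Rate = 631 units/day / 14 hours/day
Rate = 45.1 units/hour

45.1 units/hour


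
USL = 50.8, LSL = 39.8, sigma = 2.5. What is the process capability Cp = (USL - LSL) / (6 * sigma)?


Cp = (50.8 - 39.8) / (6 * 2.5)

0.73


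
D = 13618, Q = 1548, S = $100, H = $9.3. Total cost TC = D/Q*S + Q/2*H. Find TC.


TC = 13618/1548 * 100 + 1548/2 * 9.3

$8077.92


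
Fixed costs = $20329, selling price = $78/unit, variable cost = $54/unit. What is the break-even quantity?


Formula: BEQ = Fixed Costs / (Price - Variable Cost)
Contribution margin = $78 - $54 = $24/unit
BEQ = ceil($20329 / $24/unit) = ceil(847.04) = 848 units

848 units


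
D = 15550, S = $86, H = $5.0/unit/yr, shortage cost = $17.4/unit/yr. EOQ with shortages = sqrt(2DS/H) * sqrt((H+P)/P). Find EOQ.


Formula: EOQ* = sqrt(2DS/H) * sqrt((H+P)/P)
Base EOQ = sqrt(2*15550*86/5.0) = 731.38 units
Correction = sqrt((5.0+17.4)/17.4) = 1.13462
EOQ* = 731.38 * 1.13462 = 829.8 units

829.8 units


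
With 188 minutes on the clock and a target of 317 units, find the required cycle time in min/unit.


Formula: CT = Available Time / Number of Units
CT = 188 min / 317 units
CT = 0.59 min/unit

0.59 min/unit


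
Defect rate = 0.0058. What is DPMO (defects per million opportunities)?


DPMO = defect_rate * 1000000 = 0.0058 * 1000000

5800


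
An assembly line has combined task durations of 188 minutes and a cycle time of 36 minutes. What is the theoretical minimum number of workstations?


Formula: N_min = ceil(Sum of Task Times / Cycle Time)
N_min = ceil(188 min / 36 min) = ceil(5.2222)
N_min = 6 stations

6


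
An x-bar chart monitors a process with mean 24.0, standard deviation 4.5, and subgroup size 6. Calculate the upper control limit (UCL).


UCL = 24.0 + 3 * 4.5 / sqrt(6)

29.51


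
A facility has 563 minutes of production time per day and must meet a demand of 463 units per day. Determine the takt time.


Formula: Takt Time = Available Production Time / Customer Demand
Takt = 563 min/day / 463 units/day
Takt = 1.22 min/unit

1.22 min/unit


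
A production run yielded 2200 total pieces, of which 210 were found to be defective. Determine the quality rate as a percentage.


Formula: Quality Rate = Good Pieces / Total Pieces * 100
Good pieces = 2200 - 210 = 1990
QR = 1990 / 2200 * 100 = 90.5%

90.5%


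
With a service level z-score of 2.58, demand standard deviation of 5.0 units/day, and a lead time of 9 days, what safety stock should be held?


Formula: SS = z * sigma_d * sqrt(LT)
sqrt(LT) = sqrt(9) = 3.0
SS = 2.58 * 5.0 * 3.0
SS = 38.7 units

38.7 units


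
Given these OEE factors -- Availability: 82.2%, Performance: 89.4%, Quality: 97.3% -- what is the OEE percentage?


Formula: OEE = Availability * Performance * Quality / 10000
A * P = 82.2% * 89.4% / 100 = 73.49%
OEE = 73.49% * 97.3% / 100 = 71.5%

71.5%


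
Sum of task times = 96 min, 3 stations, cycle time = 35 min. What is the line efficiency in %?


Formula: Efficiency = Sum of Task Times / (N_stations * CT) * 100
Total station capacity = 3 stations * 35 min = 105 min
Efficiency = 96 / 105 * 100 = 91.4%

91.4%


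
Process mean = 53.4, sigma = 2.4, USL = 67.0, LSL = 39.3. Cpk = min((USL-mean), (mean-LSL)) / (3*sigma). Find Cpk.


Cpu = (67.0 - 53.4) / (3 * 2.4) = 1.89
Cpl = (53.4 - 39.3) / (3 * 2.4) = 1.96
Cpk = min(1.89, 1.96) = 1.89

1.89


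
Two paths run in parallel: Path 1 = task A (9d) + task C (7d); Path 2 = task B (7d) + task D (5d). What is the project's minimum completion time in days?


Path 1 = 9 + 7 = 16 days
Path 2 = 7 + 5 = 12 days
Duration = max(16, 12) = 16 days

16 days


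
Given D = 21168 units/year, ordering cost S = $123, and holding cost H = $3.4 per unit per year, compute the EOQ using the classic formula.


Formula: EOQ = sqrt(2 * D * S / H)
Numerator: 2 * 21168 * 123 = 5207328
2DS/H = 5207328 / 3.4 = 1531567.1
EOQ = sqrt(1531567.1) = 1237.6 units

1237.6 units


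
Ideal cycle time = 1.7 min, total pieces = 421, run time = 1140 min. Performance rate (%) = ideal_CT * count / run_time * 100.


Formula: Performance = (Ideal CT * Total Count) / Run Time * 100
Ideal output time = 1.7 * 421 = 715.7 min
Performance = 715.7 / 1140 * 100 = 62.8%

62.8%


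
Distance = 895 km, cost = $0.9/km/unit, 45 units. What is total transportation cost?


TC = dist * cost * units = 895 * 0.9 * 45 = $36247.50

$36247.50


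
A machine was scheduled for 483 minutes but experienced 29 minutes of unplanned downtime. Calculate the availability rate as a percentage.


Formula: Availability = (Planned Time - Downtime) / Planned Time * 100
Uptime = 483 - 29 = 454 min
Availability = 454 / 483 * 100 = 94.0%

94.0%


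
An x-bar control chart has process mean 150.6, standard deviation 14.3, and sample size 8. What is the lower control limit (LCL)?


LCL = 150.6 - 3 * 14.3 / sqrt(8)

135.43


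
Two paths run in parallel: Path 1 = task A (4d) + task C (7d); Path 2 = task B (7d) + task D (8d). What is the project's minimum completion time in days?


Path 1 = 4 + 7 = 11 days
Path 2 = 7 + 8 = 15 days
Duration = max(11, 15) = 15 days

15 days


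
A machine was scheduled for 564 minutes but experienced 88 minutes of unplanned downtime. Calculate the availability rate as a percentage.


Formula: Availability = (Planned Time - Downtime) / Planned Time * 100
Uptime = 564 - 88 = 476 min
Availability = 476 / 564 * 100 = 84.4%

84.4%


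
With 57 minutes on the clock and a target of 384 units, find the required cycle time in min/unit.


Formula: CT = Available Time / Number of Units
CT = 57 min / 384 units
CT = 0.15 min/unit

0.15 min/unit


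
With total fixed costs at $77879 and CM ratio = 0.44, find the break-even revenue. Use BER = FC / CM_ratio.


Formula: BER = Fixed Costs / Contribution Margin Ratio
BER = $77879 / 0.44
BER = $176997.73 (to the nearest cent)

$176997.73


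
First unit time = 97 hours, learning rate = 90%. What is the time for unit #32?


Formula: T_n = T_1 * (learning_rate)^(log2(n)) where learning_rate = rate/100
Doublings = log2(32) = 5
T_n = 97 * 0.9^5
T_n = 97 * 0.5905 = 57.3 hours

57.3 hours


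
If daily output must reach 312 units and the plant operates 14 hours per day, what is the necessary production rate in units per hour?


Formula: Production Rate = Daily Demand / Available Hours
Rate = 312 units/day / 14 hours/day
Rate = 22.3 units/hour

22.3 units/hour


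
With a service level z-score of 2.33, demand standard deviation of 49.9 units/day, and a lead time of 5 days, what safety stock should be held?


Formula: SS = z * sigma_d * sqrt(LT)
sqrt(LT) = sqrt(5) = 2.2361
SS = 2.33 * 49.9 * 2.2361
SS = 260.0 units

260.0 units


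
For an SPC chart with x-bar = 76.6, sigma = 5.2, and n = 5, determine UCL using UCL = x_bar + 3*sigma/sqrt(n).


UCL = 76.6 + 3 * 5.2 / sqrt(5)

83.58


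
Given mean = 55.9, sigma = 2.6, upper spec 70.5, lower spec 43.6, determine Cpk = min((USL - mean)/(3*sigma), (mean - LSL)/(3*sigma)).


Cpu = (70.5 - 55.9) / (3 * 2.6) = 1.87
Cpl = (55.9 - 43.6) / (3 * 2.6) = 1.58
Cpk = min(1.87, 1.58) = 1.58

1.58


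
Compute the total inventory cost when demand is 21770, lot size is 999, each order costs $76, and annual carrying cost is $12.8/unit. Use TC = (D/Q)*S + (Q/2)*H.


TC = 21770/999 * 76 + 999/2 * 12.8

$8049.78


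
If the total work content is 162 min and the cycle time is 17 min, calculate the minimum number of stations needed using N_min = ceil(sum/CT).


Formula: N_min = ceil(Sum of Task Times / Cycle Time)
N_min = ceil(162 min / 17 min) = ceil(9.5294)
N_min = 10 stations

10


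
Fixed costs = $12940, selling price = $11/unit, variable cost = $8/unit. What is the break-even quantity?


Formula: BEQ = Fixed Costs / (Price - Variable Cost)
Contribution margin = $11 - $8 = $3/unit
BEQ = ceil($12940 / $3/unit) = ceil(4313.33) = 4314 units

4314 units


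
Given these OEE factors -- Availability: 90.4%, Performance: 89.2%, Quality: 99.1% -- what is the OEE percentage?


Formula: OEE = Availability * Performance * Quality / 10000
A * P = 90.4% * 89.2% / 100 = 80.64%
OEE = 80.64% * 99.1% / 100 = 79.9%

79.9%


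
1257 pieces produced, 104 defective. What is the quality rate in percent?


Formula: Quality Rate = Good Pieces / Total Pieces * 100
Good pieces = 1257 - 104 = 1153
QR = 1153 / 1257 * 100 = 91.7%

91.7%


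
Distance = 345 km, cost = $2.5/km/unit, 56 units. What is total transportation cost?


TC = dist * cost * units = 345 * 2.5 * 56 = $48300.00

$48300.00


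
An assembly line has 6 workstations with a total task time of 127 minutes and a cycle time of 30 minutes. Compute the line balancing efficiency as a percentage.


Formula: Efficiency = Sum of Task Times / (N_stations * CT) * 100
Total station capacity = 6 stations * 30 min = 180 min
Efficiency = 127 / 180 * 100 = 70.6%

70.6%


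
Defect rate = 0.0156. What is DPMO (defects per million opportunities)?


DPMO = defect_rate * 1000000 = 0.0156 * 1000000

15600


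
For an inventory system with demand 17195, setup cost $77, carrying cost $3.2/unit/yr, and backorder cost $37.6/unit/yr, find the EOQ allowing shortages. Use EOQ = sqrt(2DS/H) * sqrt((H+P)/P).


Formula: EOQ* = sqrt(2DS/H) * sqrt((H+P)/P)
Base EOQ = sqrt(2*17195*77/3.2) = 909.68 units
Correction = sqrt((3.2+37.6)/37.6) = 1.04168
EOQ* = 909.68 * 1.04168 = 947.6 units

947.6 units


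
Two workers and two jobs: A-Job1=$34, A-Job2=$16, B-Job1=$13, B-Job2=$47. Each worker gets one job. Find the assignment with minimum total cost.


Option 1: A->1 + B->2 = $34 + $47 = $81
Option 2: A->2 + B->1 = $16 + $13 = $29
Min cost = min($81, $29) = $29

$29


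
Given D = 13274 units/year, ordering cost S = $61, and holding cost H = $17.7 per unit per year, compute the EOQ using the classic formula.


Formula: EOQ = sqrt(2 * D * S / H)
Numerator: 2 * 13274 * 61 = 1619428
2DS/H = 1619428 / 17.7 = 91493.1
EOQ = sqrt(91493.1) = 302.5 units

302.5 units


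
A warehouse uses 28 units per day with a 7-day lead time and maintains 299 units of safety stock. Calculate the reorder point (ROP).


Formula: ROP = (Daily Demand * Lead Time) + Safety Stock
Demand during lead time = 28 * 7 = 196 units
ROP = 196 + 299 = 495 units

495 units


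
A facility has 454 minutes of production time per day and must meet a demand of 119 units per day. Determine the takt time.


Formula: Takt Time = Available Production Time / Customer Demand
Takt = 454 min/day / 119 units/day
Takt = 3.82 min/unit

3.82 min/unit


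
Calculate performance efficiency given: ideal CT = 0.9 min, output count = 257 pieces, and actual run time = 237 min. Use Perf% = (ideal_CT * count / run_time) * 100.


Formula: Performance = (Ideal CT * Total Count) / Run Time * 100
Ideal output time = 0.9 * 257 = 231.3 min
Performance = 231.3 / 237 * 100 = 97.6%

97.6%


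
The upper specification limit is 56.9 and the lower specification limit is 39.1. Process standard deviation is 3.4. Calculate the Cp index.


Cp = (56.9 - 39.1) / (6 * 3.4)

0.87


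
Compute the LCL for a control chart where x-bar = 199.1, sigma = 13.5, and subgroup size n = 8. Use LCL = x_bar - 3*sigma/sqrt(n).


LCL = 199.1 - 3 * 13.5 / sqrt(8)

184.78


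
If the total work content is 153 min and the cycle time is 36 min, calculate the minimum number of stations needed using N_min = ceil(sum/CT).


Formula: N_min = ceil(Sum of Task Times / Cycle Time)
N_min = ceil(153 min / 36 min) = ceil(4.25)
N_min = 5 stations

5


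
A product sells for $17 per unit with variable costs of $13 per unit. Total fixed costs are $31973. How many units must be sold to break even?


Formula: BEQ = Fixed Costs / (Price - Variable Cost)
Contribution margin = $17 - $13 = $4/unit
BEQ = ceil($31973 / $4/unit) = ceil(7993.25) = 7994 units

7994 units


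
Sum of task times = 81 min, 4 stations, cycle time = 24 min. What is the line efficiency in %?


Formula: Efficiency = Sum of Task Times / (N_stations * CT) * 100
Total station capacity = 4 stations * 24 min = 96 min
Efficiency = 81 / 96 * 100 = 84.4%

84.4%


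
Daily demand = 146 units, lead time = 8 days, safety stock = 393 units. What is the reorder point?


Formula: ROP = (Daily Demand * Lead Time) + Safety Stock
Demand during lead time = 146 * 8 = 1168 units
ROP = 1168 + 393 = 1561 units

1561 units


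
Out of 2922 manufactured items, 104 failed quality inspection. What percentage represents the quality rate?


Formula: Quality Rate = Good Pieces / Total Pieces * 100
Good pieces = 2922 - 104 = 2818
QR = 2818 / 2922 * 100 = 96.4%

96.4%


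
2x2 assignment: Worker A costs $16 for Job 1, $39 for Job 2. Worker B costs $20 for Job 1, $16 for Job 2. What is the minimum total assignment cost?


Option 1: A->1 + B->2 = $16 + $16 = $32
Option 2: A->2 + B->1 = $39 + $20 = $59
Min cost = min($32, $59) = $32

$32


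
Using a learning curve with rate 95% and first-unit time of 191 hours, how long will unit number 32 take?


Formula: T_n = T_1 * (learning_rate)^(log2(n)) where learning_rate = rate/100
Doublings = log2(32) = 5
T_n = 191 * 0.95^5
T_n = 191 * 0.7738 = 147.8 hours

147.8 hours


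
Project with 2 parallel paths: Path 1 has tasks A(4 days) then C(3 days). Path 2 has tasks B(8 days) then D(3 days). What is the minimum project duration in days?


Path 1 = 4 + 3 = 7 days
Path 2 = 8 + 3 = 11 days
Duration = max(7, 11) = 11 days

11 days


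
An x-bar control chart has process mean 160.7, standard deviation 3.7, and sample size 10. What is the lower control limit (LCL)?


LCL = 160.7 - 3 * 3.7 / sqrt(10)

157.19


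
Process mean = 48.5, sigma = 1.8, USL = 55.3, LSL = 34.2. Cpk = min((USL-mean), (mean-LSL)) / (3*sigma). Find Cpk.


Cpu = (55.3 - 48.5) / (3 * 1.8) = 1.26
Cpl = (48.5 - 34.2) / (3 * 1.8) = 2.65
Cpk = min(1.26, 2.65) = 1.26

1.26


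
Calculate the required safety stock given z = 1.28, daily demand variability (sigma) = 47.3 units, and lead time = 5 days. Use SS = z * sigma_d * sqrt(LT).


Formula: SS = z * sigma_d * sqrt(LT)
sqrt(LT) = sqrt(5) = 2.2361
SS = 1.28 * 47.3 * 2.2361
SS = 135.4 units

135.4 units


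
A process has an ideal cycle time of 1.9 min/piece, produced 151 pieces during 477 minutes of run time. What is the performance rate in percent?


Formula: Performance = (Ideal CT * Total Count) / Run Time * 100
Ideal output time = 1.9 * 151 = 286.9 min
Performance = 286.9 / 477 * 100 = 60.1%

60.1%


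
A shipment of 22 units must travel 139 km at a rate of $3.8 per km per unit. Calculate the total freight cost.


TC = dist * cost * units = 139 * 3.8 * 22 = $11620.40

$11620.40


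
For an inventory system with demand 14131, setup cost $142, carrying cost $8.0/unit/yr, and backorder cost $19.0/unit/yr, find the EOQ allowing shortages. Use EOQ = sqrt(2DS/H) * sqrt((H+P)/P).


Formula: EOQ* = sqrt(2DS/H) * sqrt((H+P)/P)
Base EOQ = sqrt(2*14131*142/8.0) = 708.27 units
Correction = sqrt((8.0+19.0)/19.0) = 1.19208
EOQ* = 708.27 * 1.19208 = 844.3 units

844.3 units


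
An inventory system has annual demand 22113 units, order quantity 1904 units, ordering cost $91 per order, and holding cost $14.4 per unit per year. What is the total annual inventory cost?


TC = 22113/1904 * 91 + 1904/2 * 14.4

$14765.67


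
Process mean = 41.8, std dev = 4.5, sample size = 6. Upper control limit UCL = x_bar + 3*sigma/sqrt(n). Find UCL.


UCL = 41.8 + 3 * 4.5 / sqrt(6)

47.31


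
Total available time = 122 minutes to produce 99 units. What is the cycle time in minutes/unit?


Formula: CT = Available Time / Number of Units
CT = 122 min / 99 units
CT = 1.23 min/unit

1.23 min/unit


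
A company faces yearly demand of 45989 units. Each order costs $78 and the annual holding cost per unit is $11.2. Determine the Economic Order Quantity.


Formula: EOQ = sqrt(2 * D * S / H)
Numerator: 2 * 45989 * 78 = 7174284
2DS/H = 7174284 / 11.2 = 640561.1
EOQ = sqrt(640561.1) = 800.4 units

800.4 units


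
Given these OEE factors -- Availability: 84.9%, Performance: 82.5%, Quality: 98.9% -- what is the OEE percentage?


Formula: OEE = Availability * Performance * Quality / 10000
A * P = 84.9% * 82.5% / 100 = 70.04%
OEE = 70.04% * 98.9% / 100 = 69.3%

69.3%


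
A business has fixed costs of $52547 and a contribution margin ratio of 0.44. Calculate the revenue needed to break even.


Formula: BER = Fixed Costs / Contribution Margin Ratio
BER = $52547 / 0.44
BER = $119425.00 (to the nearest cent)

$119425.00


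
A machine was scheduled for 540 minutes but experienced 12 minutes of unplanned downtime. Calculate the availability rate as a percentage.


Formula: Availability = (Planned Time - Downtime) / Planned Time * 100
Uptime = 540 - 12 = 528 min
Availability = 528 / 540 * 100 = 97.8%

97.8%


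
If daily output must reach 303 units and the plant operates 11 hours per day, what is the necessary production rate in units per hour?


Formula: Production Rate = Daily Demand / Available Hours
Rate = 303 units/day / 11 hours/day
Rate = 27.5 units/hour

27.5 units/hour


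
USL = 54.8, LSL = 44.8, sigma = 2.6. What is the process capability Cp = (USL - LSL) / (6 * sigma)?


Cp = (54.8 - 44.8) / (6 * 2.6)

0.64


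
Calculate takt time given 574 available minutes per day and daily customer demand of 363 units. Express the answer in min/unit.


Formula: Takt Time = Available Production Time / Customer Demand
Takt = 574 min/day / 363 units/day
Takt = 1.58 min/unit

1.58 min/unit


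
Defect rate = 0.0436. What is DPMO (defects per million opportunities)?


DPMO = defect_rate * 1000000 = 0.0436 * 1000000

43600


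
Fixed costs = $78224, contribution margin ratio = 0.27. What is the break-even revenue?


Formula: BER = Fixed Costs / Contribution Margin Ratio
BER = $78224 / 0.27
BER = $289718.52 (to the nearest cent)

$289718.52


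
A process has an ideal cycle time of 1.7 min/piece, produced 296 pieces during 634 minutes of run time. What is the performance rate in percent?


Formula: Performance = (Ideal CT * Total Count) / Run Time * 100
Ideal output time = 1.7 * 296 = 503.2 min
Performance = 503.2 / 634 * 100 = 79.4%

79.4%


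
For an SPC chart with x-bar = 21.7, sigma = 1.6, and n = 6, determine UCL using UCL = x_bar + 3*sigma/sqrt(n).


UCL = 21.7 + 3 * 1.6 / sqrt(6)

23.66


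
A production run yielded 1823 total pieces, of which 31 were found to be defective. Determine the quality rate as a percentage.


Formula: Quality Rate = Good Pieces / Total Pieces * 100
Good pieces = 1823 - 31 = 1792
QR = 1792 / 1823 * 100 = 98.3%

98.3%


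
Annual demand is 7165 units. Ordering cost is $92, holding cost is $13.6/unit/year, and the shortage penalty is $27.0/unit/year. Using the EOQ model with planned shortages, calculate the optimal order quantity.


Formula: EOQ* = sqrt(2DS/H) * sqrt((H+P)/P)
Base EOQ = sqrt(2*7165*92/13.6) = 311.35 units
Correction = sqrt((13.6+27.0)/27.0) = 1.22626
EOQ* = 311.35 * 1.22626 = 381.8 units

381.8 units


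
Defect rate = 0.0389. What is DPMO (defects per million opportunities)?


DPMO = defect_rate * 1000000 = 0.0389 * 1000000

38900


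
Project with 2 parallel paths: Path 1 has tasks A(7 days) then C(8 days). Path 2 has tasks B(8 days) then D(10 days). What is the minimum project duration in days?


Path 1 = 7 + 8 = 15 days
Path 2 = 8 + 10 = 18 days
Duration = max(15, 18) = 18 days

18 days


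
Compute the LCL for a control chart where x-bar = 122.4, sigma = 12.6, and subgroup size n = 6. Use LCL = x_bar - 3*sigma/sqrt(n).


LCL = 122.4 - 3 * 12.6 / sqrt(6)

106.97


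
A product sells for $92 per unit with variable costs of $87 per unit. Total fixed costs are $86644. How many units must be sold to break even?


Formula: BEQ = Fixed Costs / (Price - Variable Cost)
Contribution margin = $92 - $87 = $5/unit
BEQ = ceil($86644 / $5/unit) = ceil(17328.8) = 17329 units

17329 units


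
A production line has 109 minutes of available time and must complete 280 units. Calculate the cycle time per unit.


Formula: CT = Available Time / Number of Units
CT = 109 min / 280 units
CT = 0.39 min/unit

0.39 min/unit


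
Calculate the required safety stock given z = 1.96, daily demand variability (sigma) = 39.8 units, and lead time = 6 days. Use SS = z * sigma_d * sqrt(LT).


Formula: SS = z * sigma_d * sqrt(LT)
sqrt(LT) = sqrt(6) = 2.4495
SS = 1.96 * 39.8 * 2.4495
SS = 191.1 units

191.1 units


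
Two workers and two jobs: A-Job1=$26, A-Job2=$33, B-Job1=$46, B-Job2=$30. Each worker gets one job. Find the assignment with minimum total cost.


Option 1: A->1 + B->2 = $26 + $30 = $56
Option 2: A->2 + B->1 = $33 + $46 = $79
Min cost = min($56, $79) = $56

$56


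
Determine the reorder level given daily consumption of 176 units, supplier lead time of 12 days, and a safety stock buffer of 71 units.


Formula: ROP = (Daily Demand * Lead Time) + Safety Stock
Demand during lead time = 176 * 12 = 2112 units
ROP = 2112 + 71 = 2183 units

2183 units


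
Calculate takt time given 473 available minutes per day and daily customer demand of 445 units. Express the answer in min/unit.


Formula: Takt Time = Available Production Time / Customer Demand
Takt = 473 min/day / 445 units/day
Takt = 1.06 min/unit

1.06 min/unit


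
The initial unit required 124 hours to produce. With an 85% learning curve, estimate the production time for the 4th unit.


Formula: T_n = T_1 * (learning_rate)^(log2(n)) where learning_rate = rate/100
Doublings = log2(4) = 2
T_n = 124 * 0.85^2
T_n = 124 * 0.7225 = 89.6 hours

89.6 hours


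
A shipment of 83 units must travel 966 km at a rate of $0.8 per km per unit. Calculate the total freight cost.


TC = dist * cost * units = 966 * 0.8 * 83 = $64142.40

$64142.40


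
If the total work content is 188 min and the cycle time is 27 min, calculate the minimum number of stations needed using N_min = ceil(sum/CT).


Formula: N_min = ceil(Sum of Task Times / Cycle Time)
N_min = ceil(188 min / 27 min) = ceil(6.963)
N_min = 7 stations

7


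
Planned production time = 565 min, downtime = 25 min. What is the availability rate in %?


Formula: Availability = (Planned Time - Downtime) / Planned Time * 100
Uptime = 565 - 25 = 540 min
Availability = 540 / 565 * 100 = 95.6%

95.6%


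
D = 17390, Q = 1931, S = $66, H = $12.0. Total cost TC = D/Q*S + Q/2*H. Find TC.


TC = 17390/1931 * 66 + 1931/2 * 12.0

$12180.38


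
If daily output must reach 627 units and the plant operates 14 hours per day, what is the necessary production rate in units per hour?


Formula: Production Rate = Daily Demand / Available Hours
Rate = 627 units/day / 14 hours/day
Rate = 44.8 units/hour

44.8 units/hour


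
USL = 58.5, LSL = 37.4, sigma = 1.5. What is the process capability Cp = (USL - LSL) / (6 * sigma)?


Cp = (58.5 - 37.4) / (6 * 1.5)

2.34


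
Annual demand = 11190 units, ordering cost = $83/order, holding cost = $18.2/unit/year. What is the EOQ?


Formula: EOQ = sqrt(2 * D * S / H)
Numerator: 2 * 11190 * 83 = 1857540
2DS/H = 1857540 / 18.2 = 102062.6
EOQ = sqrt(102062.6) = 319.5 units

319.5 units


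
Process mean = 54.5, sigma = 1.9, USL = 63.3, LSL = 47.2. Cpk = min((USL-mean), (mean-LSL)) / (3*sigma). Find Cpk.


Cpu = (63.3 - 54.5) / (3 * 1.9) = 1.54
Cpl = (54.5 - 47.2) / (3 * 1.9) = 1.28
Cpk = min(1.54, 1.28) = 1.28

1.28


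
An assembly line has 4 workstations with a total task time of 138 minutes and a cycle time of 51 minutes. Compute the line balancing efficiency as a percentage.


Formula: Efficiency = Sum of Task Times / (N_stations * CT) * 100
Total station capacity = 4 stations * 51 min = 204 min
Efficiency = 138 / 204 * 100 = 67.6%

67.6%


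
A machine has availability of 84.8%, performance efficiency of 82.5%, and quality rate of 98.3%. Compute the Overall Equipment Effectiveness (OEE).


Formula: OEE = Availability * Performance * Quality / 10000
A * P = 84.8% * 82.5% / 100 = 69.96%
OEE = 69.96% * 98.3% / 100 = 68.8%

68.8%


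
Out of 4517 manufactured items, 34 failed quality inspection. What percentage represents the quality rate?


Formula: Quality Rate = Good Pieces / Total Pieces * 100
Good pieces = 4517 - 34 = 4483
QR = 4483 / 4517 * 100 = 99.2%

99.2%


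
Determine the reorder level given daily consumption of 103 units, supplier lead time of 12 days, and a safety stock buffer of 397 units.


Formula: ROP = (Daily Demand * Lead Time) + Safety Stock
Demand during lead time = 103 * 12 = 1236 units
ROP = 1236 + 397 = 1633 units

1633 units


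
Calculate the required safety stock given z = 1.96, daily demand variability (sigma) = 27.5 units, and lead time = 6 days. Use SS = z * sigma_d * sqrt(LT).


Formula: SS = z * sigma_d * sqrt(LT)
sqrt(LT) = sqrt(6) = 2.4495
SS = 1.96 * 27.5 * 2.4495
SS = 132.0 units

132.0 units


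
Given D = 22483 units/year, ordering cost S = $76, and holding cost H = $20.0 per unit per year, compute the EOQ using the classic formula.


Formula: EOQ = sqrt(2 * D * S / H)
Numerator: 2 * 22483 * 76 = 3417416
2DS/H = 3417416 / 20.0 = 170870.8
EOQ = sqrt(170870.8) = 413.4 units

413.4 units


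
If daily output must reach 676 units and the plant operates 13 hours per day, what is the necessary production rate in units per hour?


Formula: Production Rate = Daily Demand / Available Hours
Rate = 676 units/day / 13 hours/day
Rate = 52.0 units/hour

52.0 units/hour


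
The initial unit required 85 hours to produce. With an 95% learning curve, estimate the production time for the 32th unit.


Formula: T_n = T_1 * (learning_rate)^(log2(n)) where learning_rate = rate/100
Doublings = log2(32) = 5
T_n = 85 * 0.95^5
T_n = 85 * 0.7738 = 65.8 hours

65.8 hours


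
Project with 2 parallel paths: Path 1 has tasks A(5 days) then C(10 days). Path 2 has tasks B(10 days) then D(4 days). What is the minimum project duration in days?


Path 1 = 5 + 10 = 15 days
Path 2 = 10 + 4 = 14 days
Duration = max(15, 14) = 15 days

15 days


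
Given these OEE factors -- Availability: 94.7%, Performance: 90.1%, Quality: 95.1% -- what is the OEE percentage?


Formula: OEE = Availability * Performance * Quality / 10000
A * P = 94.7% * 90.1% / 100 = 85.32%
OEE = 85.32% * 95.1% / 100 = 81.1%

81.1%


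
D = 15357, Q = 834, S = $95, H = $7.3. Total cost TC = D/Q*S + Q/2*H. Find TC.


TC = 15357/834 * 95 + 834/2 * 7.3

$4793.40


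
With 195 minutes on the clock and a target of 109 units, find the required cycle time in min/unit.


Formula: CT = Available Time / Number of Units
CT = 195 min / 109 units
CT = 1.79 min/unit

1.79 min/unit


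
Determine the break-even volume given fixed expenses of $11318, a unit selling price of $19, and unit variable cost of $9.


Formula: BEQ = Fixed Costs / (Price - Variable Cost)
Contribution margin = $19 - $9 = $10/unit
BEQ = ceil($11318 / $10/unit) = ceil(1131.8) = 1132 units

1132 units


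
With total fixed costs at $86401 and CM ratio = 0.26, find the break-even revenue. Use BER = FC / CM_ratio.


Formula: BER = Fixed Costs / Contribution Margin Ratio
BER = $86401 / 0.26
BER = $332311.54 (to the nearest cent)

$332311.54


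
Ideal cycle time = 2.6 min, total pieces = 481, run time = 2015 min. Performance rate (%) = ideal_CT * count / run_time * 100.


Formula: Performance = (Ideal CT * Total Count) / Run Time * 100
Ideal output time = 2.6 * 481 = 1250.6 min
Performance = 1250.6 / 2015 * 100 = 62.1%

62.1%


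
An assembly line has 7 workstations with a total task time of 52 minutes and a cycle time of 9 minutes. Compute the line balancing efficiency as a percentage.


Formula: Efficiency = Sum of Task Times / (N_stations * CT) * 100
Total station capacity = 7 stations * 9 min = 63 min
Efficiency = 52 / 63 * 100 = 82.5%

82.5%


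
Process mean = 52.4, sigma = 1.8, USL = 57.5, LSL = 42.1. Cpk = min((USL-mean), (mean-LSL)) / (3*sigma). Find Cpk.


Cpu = (57.5 - 52.4) / (3 * 1.8) = 0.94
Cpl = (52.4 - 42.1) / (3 * 1.8) = 1.91
Cpk = min(0.94, 1.91) = 0.94

0.94


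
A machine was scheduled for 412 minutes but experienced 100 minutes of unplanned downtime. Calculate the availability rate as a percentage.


Formula: Availability = (Planned Time - Downtime) / Planned Time * 100
Uptime = 412 - 100 = 312 min
Availability = 312 / 412 * 100 = 75.7%

75.7%


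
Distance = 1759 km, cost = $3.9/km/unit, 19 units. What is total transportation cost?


TC = dist * cost * units = 1759 * 3.9 * 19 = $130341.90

$130341.90


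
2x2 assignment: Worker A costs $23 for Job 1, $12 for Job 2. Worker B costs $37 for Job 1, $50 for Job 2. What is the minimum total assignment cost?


Option 1: A->1 + B->2 = $23 + $50 = $73
Option 2: A->2 + B->1 = $12 + $37 = $49
Min cost = min($73, $49) = $49

$49


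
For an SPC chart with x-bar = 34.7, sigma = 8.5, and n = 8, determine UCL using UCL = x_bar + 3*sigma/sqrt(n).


UCL = 34.7 + 3 * 8.5 / sqrt(8)

43.72


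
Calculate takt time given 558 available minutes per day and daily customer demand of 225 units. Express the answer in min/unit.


Formula: Takt Time = Available Production Time / Customer Demand
Takt = 558 min/day / 225 units/day
Takt = 2.48 min/unit

2.48 min/unit


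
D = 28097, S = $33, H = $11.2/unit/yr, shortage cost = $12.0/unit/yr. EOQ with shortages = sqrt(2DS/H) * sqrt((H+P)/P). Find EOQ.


Formula: EOQ* = sqrt(2DS/H) * sqrt((H+P)/P)
Base EOQ = sqrt(2*28097*33/11.2) = 406.9 units
Correction = sqrt((11.2+12.0)/12.0) = 1.39044
EOQ* = 406.9 * 1.39044 = 565.8 units

565.8 units
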